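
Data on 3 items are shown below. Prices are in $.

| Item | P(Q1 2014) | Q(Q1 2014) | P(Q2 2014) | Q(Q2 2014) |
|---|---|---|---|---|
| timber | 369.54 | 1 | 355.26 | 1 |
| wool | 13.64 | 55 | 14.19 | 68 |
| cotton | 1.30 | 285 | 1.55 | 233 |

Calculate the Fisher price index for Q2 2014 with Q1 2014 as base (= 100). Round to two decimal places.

Laspeyres component (base-period weights):
ΣP(Q2 2014)Q(Q1 2014) = 355.26×1 + 14.19×55 + 1.55×285 = 355.26 + 780.45 + 441.75 = 1577.46
ΣP(Q1 2014)Q(Q1 2014) = 369.54×1 + 13.64×55 + 1.30×285 = 369.54 + 750.2 + 370.5 = 1490.24
L = 1577.46 / 1490.24 × 100 = 105.8527
Paasche component (current-period weights):
ΣP(Q2 2014)Q(Q2 2014) = 355.26×1 + 14.19×68 + 1.55×233 = 355.26 + 964.92 + 361.15 = 1681.33
ΣP(Q1 2014)Q(Q2 2014) = 369.54×1 + 13.64×68 + 1.30×233 = 369.54 + 927.52 + 302.9 = 1599.96
P = 1681.33 / 1599.96 × 100 = 105.0858
Fisher = √(L × P) = √(105.8527 × 105.0858) = 105.4686

105.47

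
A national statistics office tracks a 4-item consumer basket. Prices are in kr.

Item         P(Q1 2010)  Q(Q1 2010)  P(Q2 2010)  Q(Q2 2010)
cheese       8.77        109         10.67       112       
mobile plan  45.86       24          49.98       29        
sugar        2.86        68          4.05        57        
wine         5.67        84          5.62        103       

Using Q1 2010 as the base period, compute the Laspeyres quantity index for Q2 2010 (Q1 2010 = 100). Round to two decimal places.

112.17

Laspeyres quantity index uses base-period prices as weights.
ΣP(Q1 2010)·Q(Q2 2010) = 8.77×112 + 45.86×29 + 2.86×57 + 5.67×103 = 982.24 + 1329.94 + 163.02 + 584.01 = 3059.21
ΣP(Q1 2010)·Q(Q1 2010) = 8.77×109 + 45.86×24 + 2.86×68 + 5.67×84 = 955.93 + 1100.64 + 194.48 + 476.28 = 2727.33
Index = 3059.21 / 2727.33 × 100 = 112.1687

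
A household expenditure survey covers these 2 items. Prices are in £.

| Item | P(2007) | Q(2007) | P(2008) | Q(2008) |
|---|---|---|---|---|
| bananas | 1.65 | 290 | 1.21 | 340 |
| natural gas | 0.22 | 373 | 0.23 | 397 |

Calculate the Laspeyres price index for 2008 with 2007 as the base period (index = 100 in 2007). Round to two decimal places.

Laspeyres price index uses base-period quantities as weights.
ΣP(2008)·Q(2007) = 1.21×290 + 0.23×373 = 350.9 + 85.79 = 436.69
ΣP(2007)·Q(2007) = 1.65×290 + 0.22×373 = 478.5 + 82.06 = 560.56
Index = 436.69 / 560.56 × 100 = 77.9025

77.90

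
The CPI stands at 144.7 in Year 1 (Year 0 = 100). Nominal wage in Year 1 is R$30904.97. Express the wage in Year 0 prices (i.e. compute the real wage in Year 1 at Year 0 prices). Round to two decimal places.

21357.96

Real = Nominal ÷ (Index/100) = 30904.97 ÷ (144.7/100)
     = 30904.97 ÷ 1.447 = 21357.9613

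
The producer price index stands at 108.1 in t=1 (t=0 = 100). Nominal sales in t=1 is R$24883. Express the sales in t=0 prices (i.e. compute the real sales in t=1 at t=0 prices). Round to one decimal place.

23018.5

Real = Nominal ÷ (Index/100) = 24883 ÷ (108.1/100)
     = 24883 ÷ 1.081 = 23018.5014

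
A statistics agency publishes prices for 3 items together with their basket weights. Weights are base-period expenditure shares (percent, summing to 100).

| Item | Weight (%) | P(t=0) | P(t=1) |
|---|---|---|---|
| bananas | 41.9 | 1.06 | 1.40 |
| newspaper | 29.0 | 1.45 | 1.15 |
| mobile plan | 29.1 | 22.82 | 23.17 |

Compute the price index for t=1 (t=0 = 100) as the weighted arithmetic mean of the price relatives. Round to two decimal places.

bananas: 41.9 × (1.40/1.06) = 41.9 × 1.320755 = 55.3396
newspaper: 29.0 × (1.15/1.45) = 29.0 × 0.793103 = 23.0000
mobile plan: 29.1 × (23.17/22.82) = 29.1 × 1.015337 = 29.5463
Index = Σ wᵢ·(p₁ᵢ/p₀ᵢ) = 55.3396 + 23.0000 + 29.5463 = 107.8859

107.89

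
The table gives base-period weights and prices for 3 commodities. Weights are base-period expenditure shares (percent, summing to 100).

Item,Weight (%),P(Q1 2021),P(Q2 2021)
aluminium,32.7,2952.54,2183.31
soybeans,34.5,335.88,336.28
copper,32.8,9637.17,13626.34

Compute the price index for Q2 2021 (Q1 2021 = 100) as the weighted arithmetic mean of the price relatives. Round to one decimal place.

105.1

aluminium: 32.7 × (2183.31/2952.54) = 32.7 × 0.739468 = 24.1806
soybeans: 34.5 × (336.28/335.88) = 34.5 × 1.001191 = 34.5411
copper: 32.8 × (13626.34/9637.17) = 32.8 × 1.413936 = 46.3771
Index = Σ wᵢ·(p₁ᵢ/p₀ᵢ) = 24.1806 + 34.5411 + 46.3771 = 105.0988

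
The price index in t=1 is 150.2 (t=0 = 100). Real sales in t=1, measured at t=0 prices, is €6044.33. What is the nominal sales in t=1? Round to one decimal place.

Nominal = Real × (Index/100) = 6044.33 × (150.2/100)
        = 6044.33 × 1.502 = 9078.5837

9078.6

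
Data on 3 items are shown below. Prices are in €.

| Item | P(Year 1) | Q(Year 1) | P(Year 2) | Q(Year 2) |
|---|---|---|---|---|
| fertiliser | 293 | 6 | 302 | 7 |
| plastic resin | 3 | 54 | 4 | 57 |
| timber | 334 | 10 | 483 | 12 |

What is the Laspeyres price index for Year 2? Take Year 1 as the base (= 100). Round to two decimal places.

Laspeyres price index uses base-period quantities as weights.
ΣP(Year 2)·Q(Year 1) = 302×6 + 4×54 + 483×10 = 1812 + 216 + 4830 = 6858
ΣP(Year 1)·Q(Year 1) = 293×6 + 3×54 + 334×10 = 1758 + 162 + 3340 = 5260
Index = 6858 / 5260 × 100 = 130.3802

130.38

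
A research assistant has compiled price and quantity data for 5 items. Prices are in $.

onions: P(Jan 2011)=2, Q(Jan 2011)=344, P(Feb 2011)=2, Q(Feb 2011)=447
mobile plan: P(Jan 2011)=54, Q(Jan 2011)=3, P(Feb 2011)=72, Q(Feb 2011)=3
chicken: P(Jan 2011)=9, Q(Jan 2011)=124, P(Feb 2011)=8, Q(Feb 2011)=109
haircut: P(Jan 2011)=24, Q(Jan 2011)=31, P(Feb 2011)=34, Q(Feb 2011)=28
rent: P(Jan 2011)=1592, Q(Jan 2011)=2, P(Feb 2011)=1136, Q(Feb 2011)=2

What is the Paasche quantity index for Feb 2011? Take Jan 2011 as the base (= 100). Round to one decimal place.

Paasche quantity index uses current-period prices as weights.
ΣP(Feb 2011)·Q(Feb 2011) = 2×447 + 72×3 + 8×109 + 34×28 + 1136×2 = 894 + 216 + 872 + 952 + 2272 = 5206
ΣP(Feb 2011)·Q(Jan 2011) = 2×344 + 72×3 + 8×124 + 34×31 + 1136×2 = 688 + 216 + 992 + 1054 + 2272 = 5222
Index = 5206 / 5222 × 100 = 99.6936

99.7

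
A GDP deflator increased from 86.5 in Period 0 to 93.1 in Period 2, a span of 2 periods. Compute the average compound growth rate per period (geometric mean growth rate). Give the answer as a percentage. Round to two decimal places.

Growth factor = (93.1/86.5)^(1/2) = (1.076301)^(1/2) = 1.037449
Growth rate = 1.037449 − 1 = 0.037449 = 3.7449%

3.74%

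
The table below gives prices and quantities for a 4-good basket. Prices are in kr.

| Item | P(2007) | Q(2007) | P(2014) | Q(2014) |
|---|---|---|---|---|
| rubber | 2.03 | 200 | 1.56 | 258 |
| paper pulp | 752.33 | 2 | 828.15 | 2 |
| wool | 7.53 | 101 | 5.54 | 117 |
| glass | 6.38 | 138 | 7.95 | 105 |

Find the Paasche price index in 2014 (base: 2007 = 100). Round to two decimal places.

98.95

Paasche price index uses current-period quantities as weights.
ΣP(2014)·Q(2014) = 1.56×258 + 828.15×2 + 5.54×117 + 7.95×105 = 402.48 + 1656.3 + 648.18 + 834.75 = 3541.71
ΣP(2007)·Q(2014) = 2.03×258 + 752.33×2 + 7.53×117 + 6.38×105 = 523.74 + 1504.66 + 881.01 + 669.9 = 3579.31
Index = 3541.71 / 3579.31 × 100 = 98.9495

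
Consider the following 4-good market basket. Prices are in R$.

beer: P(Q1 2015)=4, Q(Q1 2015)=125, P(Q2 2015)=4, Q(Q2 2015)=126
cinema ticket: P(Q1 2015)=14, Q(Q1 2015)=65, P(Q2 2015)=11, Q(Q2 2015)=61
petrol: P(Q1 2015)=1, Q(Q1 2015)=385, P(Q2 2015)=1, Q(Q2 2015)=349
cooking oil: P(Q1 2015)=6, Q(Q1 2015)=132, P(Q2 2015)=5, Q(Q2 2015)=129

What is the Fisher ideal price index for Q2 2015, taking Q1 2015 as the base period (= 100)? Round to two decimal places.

87.39

Laspeyres component (base-period weights):
ΣP(Q2 2015)Q(Q1 2015) = 4×125 + 11×65 + 1×385 + 5×132 = 500 + 715 + 385 + 660 = 2260
ΣP(Q1 2015)Q(Q1 2015) = 4×125 + 14×65 + 1×385 + 6×132 = 500 + 910 + 385 + 792 = 2587
L = 2260 / 2587 × 100 = 87.3599
Paasche component (current-period weights):
ΣP(Q2 2015)Q(Q2 2015) = 4×126 + 11×61 + 1×349 + 5×129 = 504 + 671 + 349 + 645 = 2169
ΣP(Q1 2015)Q(Q2 2015) = 4×126 + 14×61 + 1×349 + 6×129 = 504 + 854 + 349 + 774 = 2481
P = 2169 / 2481 × 100 = 87.4244
Fisher = √(L × P) = √(87.3599 × 87.4244) = 87.3921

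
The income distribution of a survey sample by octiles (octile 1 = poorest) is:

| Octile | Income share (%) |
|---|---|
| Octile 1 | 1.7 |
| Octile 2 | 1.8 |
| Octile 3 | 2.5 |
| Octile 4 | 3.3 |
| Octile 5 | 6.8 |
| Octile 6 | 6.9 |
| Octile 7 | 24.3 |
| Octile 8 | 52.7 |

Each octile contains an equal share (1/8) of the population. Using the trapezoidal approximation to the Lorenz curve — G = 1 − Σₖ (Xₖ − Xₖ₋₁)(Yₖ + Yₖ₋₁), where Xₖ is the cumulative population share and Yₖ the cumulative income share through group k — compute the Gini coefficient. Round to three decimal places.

Cumulative income shares Yₖ: 0.0170, 0.0350, 0.0600, 0.0930, 0.1610, 0.2300, 0.4730, 1.0000
Σ (Xₖ−Xₖ₋₁)(Yₖ+Yₖ₋₁) = (1/8)(0.0170+0.0000) + (1/8)(0.0350+0.0170) + (1/8)(0.0600+0.0350) + (1/8)(0.0930+0.0600) + (1/8)(0.1610+0.0930) + (1/8)(0.2300+0.1610) + (1/8)(0.4730+0.2300) + (1/8)(1.0000+0.4730)
  = 0.0021 + 0.0065 + 0.0119 + 0.0191 + 0.0318 + 0.0489 + 0.0879 + 0.1841 = 0.3922
G = 1 − 0.3922 = 0.6078

0.608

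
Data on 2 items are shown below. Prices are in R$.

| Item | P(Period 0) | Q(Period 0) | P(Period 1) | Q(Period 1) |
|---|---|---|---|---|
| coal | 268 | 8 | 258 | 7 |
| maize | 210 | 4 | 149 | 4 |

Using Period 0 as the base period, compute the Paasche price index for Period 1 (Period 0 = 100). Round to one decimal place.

Paasche price index uses current-period quantities as weights.
ΣP(Period 1)·Q(Period 1) = 258×7 + 149×4 = 1806 + 596 = 2402
ΣP(Period 0)·Q(Period 1) = 268×7 + 210×4 = 1876 + 840 = 2716
Index = 2402 / 2716 × 100 = 88.4389

88.4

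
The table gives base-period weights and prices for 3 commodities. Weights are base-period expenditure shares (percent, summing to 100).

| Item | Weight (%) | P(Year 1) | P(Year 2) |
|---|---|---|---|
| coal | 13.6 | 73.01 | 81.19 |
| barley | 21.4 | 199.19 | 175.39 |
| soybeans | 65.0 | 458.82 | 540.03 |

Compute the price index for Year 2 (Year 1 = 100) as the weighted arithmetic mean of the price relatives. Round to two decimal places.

110.47

coal: 13.6 × (81.19/73.01) = 13.6 × 1.112039 = 15.1237
barley: 21.4 × (175.39/199.19) = 21.4 × 0.880516 = 18.8430
soybeans: 65.0 × (540.03/458.82) = 65.0 × 1.176998 = 76.5048
Index = Σ wᵢ·(p₁ᵢ/p₀ᵢ) = 15.1237 + 18.8430 + 76.5048 = 110.4716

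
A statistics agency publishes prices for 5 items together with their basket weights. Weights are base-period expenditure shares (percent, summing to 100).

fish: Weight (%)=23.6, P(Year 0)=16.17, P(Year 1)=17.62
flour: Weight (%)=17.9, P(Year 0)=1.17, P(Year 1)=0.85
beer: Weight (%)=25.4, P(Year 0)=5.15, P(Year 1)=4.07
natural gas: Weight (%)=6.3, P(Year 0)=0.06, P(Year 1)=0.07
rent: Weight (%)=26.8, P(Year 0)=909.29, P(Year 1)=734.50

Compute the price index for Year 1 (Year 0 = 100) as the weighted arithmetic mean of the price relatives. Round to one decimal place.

fish: 23.6 × (17.62/16.17) = 23.6 × 1.089672 = 25.7163
flour: 17.9 × (0.85/1.17) = 17.9 × 0.726496 = 13.0043
beer: 25.4 × (4.07/5.15) = 25.4 × 0.790291 = 20.0734
natural gas: 6.3 × (0.07/0.06) = 6.3 × 1.166667 = 7.3500
rent: 26.8 × (734.50/909.29) = 26.8 × 0.807773 = 21.6483
Index = Σ wᵢ·(p₁ᵢ/p₀ᵢ) = 25.7163 + 13.0043 + 20.0734 + 7.3500 + 21.6483 = 87.7923

87.8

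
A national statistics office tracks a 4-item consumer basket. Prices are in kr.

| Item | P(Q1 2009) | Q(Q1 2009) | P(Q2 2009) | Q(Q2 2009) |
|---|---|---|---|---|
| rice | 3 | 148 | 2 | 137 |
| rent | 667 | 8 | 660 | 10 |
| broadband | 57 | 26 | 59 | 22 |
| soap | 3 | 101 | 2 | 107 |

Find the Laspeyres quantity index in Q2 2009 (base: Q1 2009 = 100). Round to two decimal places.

114.42

Laspeyres quantity index uses base-period prices as weights.
ΣP(Q1 2009)·Q(Q2 2009) = 3×137 + 667×10 + 57×22 + 3×107 = 411 + 6670 + 1254 + 321 = 8656
ΣP(Q1 2009)·Q(Q1 2009) = 3×148 + 667×8 + 57×26 + 3×101 = 444 + 5336 + 1482 + 303 = 7565
Index = 8656 / 7565 × 100 = 114.4217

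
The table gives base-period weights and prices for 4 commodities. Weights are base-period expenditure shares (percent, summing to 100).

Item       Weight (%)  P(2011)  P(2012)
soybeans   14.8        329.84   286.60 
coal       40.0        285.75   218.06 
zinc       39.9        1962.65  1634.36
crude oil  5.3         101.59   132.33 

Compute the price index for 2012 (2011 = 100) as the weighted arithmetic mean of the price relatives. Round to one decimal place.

soybeans: 14.8 × (286.60/329.84) = 14.8 × 0.868906 = 12.8598
coal: 40.0 × (218.06/285.75) = 40.0 × 0.763115 = 30.5246
zinc: 39.9 × (1634.36/1962.65) = 39.9 × 0.832731 = 33.2260
crude oil: 5.3 × (132.33/101.59) = 5.3 × 1.302589 = 6.9037
Index = Σ wᵢ·(p₁ᵢ/p₀ᵢ) = 12.8598 + 30.5246 + 33.2260 + 6.9037 = 83.5141

83.5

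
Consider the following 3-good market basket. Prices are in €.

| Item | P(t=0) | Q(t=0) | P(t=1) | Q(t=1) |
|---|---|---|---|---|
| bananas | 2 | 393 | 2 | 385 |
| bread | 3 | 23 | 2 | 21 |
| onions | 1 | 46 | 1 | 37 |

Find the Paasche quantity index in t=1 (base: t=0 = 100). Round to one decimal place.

96.7

Paasche quantity index uses current-period prices as weights.
ΣP(t=1)·Q(t=1) = 2×385 + 2×21 + 1×37 = 770 + 42 + 37 = 849
ΣP(t=1)·Q(t=0) = 2×393 + 2×23 + 1×46 = 786 + 46 + 46 = 878
Index = 849 / 878 × 100 = 96.6970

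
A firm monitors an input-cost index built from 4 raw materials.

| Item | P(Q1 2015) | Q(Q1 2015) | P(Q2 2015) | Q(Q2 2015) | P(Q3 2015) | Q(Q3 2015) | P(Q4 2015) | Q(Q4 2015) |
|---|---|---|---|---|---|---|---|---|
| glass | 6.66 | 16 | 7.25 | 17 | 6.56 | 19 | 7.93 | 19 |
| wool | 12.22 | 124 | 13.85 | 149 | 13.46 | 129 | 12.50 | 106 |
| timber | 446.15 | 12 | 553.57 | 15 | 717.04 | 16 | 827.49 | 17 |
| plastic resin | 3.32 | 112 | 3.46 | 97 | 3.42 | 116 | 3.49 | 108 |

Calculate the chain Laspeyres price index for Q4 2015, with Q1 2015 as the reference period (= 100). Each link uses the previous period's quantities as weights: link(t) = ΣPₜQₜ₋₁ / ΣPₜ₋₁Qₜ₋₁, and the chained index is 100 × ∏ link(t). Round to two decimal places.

Link Q1 2015→Q2 2015:
ΣP(Q2 2015)Q(Q1 2015) = 7.25×16 + 13.85×124 + 553.57×12 + 3.46×112 = 116 + 1717.4 + 6642.84 + 387.52 = 8863.76
ΣP(Q1 2015)Q(Q1 2015) = 6.66×16 + 12.22×124 + 446.15×12 + 3.32×112 = 106.56 + 1515.28 + 5353.8 + 371.84 = 7347.48
link = 8863.76/7347.48 = 1.206367
Link Q2 2015→Q3 2015:
ΣP(Q3 2015)Q(Q2 2015) = 6.56×17 + 13.46×149 + 717.04×15 + 3.42×97 = 111.52 + 2005.54 + 10755.6 + 331.74 = 13204.4
ΣP(Q2 2015)Q(Q2 2015) = 7.25×17 + 13.85×149 + 553.57×15 + 3.46×97 = 123.25 + 2063.65 + 8303.55 + 335.62 = 10826.07
link = 13204.4/10826.07 = 1.219685
Link Q3 2015→Q4 2015:
ΣP(Q4 2015)Q(Q3 2015) = 7.93×19 + 12.50×129 + 827.49×16 + 3.49×116 = 150.67 + 1612.5 + 13239.84 + 404.84 = 15407.85
ΣP(Q3 2015)Q(Q3 2015) = 6.56×19 + 13.46×129 + 717.04×16 + 3.42×116 = 124.64 + 1736.34 + 11472.64 + 396.72 = 13730.34
link = 15407.85/13730.34 = 1.122175
Chained index = 100 × 1.206367 × 1.219685 × 1.122175 = 165.1156

165.12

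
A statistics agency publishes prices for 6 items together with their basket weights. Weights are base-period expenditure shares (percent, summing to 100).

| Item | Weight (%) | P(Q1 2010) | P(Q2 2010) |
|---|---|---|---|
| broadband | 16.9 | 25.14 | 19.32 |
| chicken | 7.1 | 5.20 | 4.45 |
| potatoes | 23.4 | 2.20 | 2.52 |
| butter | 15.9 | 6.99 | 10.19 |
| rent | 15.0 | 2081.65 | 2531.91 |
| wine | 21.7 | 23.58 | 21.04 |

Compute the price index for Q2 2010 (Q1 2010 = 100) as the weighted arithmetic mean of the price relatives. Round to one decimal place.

broadband: 16.9 × (19.32/25.14) = 16.9 × 0.768496 = 12.9876
chicken: 7.1 × (4.45/5.20) = 7.1 × 0.855769 = 6.0760
potatoes: 23.4 × (2.52/2.20) = 23.4 × 1.145455 = 26.8036
butter: 15.9 × (10.19/6.99) = 15.9 × 1.457797 = 23.1790
rent: 15.0 × (2531.91/2081.65) = 15.0 × 1.216300 = 18.2445
wine: 21.7 × (21.04/23.58) = 21.7 × 0.892282 = 19.3625
Index = Σ wᵢ·(p₁ᵢ/p₀ᵢ) = 12.9876 + 6.0760 + 26.8036 + 23.1790 + 18.2445 + 19.3625 = 106.6532

106.7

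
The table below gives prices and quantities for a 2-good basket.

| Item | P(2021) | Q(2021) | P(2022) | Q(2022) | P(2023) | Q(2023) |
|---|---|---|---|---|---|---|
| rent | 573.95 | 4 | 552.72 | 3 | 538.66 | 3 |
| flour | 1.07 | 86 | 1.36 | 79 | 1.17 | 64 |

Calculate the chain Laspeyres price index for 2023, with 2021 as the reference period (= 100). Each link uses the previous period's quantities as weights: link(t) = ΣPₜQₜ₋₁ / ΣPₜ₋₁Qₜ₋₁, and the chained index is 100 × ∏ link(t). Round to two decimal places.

Link 2021→2022:
ΣP(2022)Q(2021) = 552.72×4 + 1.36×86 = 2210.88 + 116.96 = 2327.84
ΣP(2021)Q(2021) = 573.95×4 + 1.07×86 = 2295.8 + 92.02 = 2387.82
link = 2327.84/2387.82 = 0.974881
Link 2022→2023:
ΣP(2023)Q(2022) = 538.66×3 + 1.17×79 = 1615.98 + 92.43 = 1708.41
ΣP(2022)Q(2022) = 552.72×3 + 1.36×79 = 1658.16 + 107.44 = 1765.6
link = 1708.41/1765.6 = 0.967609
Chained index = 100 × 0.974881 × 0.967609 = 94.3303

94.33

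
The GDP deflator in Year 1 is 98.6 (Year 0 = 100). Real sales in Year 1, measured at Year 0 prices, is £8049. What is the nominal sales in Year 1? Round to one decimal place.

7936.3

Nominal = Real × (Index/100) = 8049 × (98.6/100)
        = 8049 × 0.986 = 7936.3140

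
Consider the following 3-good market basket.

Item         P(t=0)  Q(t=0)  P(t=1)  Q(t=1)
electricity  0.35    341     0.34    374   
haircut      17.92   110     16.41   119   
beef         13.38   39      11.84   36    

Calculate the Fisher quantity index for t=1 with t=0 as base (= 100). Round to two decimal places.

105.13

Laspeyres component (base-period weights):
ΣP(t=0)Q(t=1) = 0.35×374 + 17.92×119 + 13.38×36 = 130.9 + 2132.48 + 481.68 = 2745.06
ΣP(t=0)Q(t=0) = 0.35×341 + 17.92×110 + 13.38×39 = 119.35 + 1971.2 + 521.82 = 2612.37
L = 2745.06 / 2612.37 × 100 = 105.0793
Paasche component (current-period weights):
ΣP(t=1)Q(t=1) = 0.34×374 + 16.41×119 + 11.84×36 = 127.16 + 1952.79 + 426.24 = 2506.19
ΣP(t=1)Q(t=0) = 0.34×341 + 16.41×110 + 11.84×39 = 115.94 + 1805.1 + 461.76 = 2382.8
P = 2506.19 / 2382.8 × 100 = 105.1784
Fisher = √(L × P) = √(105.0793 × 105.1784) = 105.1288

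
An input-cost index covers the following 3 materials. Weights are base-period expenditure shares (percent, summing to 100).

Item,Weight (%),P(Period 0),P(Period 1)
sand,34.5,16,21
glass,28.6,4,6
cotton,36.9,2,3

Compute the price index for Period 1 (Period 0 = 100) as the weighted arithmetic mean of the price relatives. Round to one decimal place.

sand: 34.5 × (21/16) = 34.5 × 1.312500 = 45.2812
glass: 28.6 × (6/4) = 28.6 × 1.500000 = 42.9000
cotton: 36.9 × (3/2) = 36.9 × 1.500000 = 55.3500
Index = Σ wᵢ·(p₁ᵢ/p₀ᵢ) = 45.2812 + 42.9000 + 55.3500 = 143.5312

143.5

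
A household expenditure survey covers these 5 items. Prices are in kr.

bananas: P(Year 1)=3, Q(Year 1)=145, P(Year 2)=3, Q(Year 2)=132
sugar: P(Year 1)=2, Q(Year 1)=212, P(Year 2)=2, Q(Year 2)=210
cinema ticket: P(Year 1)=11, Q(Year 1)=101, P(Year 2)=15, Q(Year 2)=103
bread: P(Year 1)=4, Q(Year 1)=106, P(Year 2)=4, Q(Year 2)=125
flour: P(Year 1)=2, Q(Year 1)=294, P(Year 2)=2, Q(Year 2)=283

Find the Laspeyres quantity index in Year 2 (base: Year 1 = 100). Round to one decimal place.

Laspeyres quantity index uses base-period prices as weights.
ΣP(Year 1)·Q(Year 2) = 3×132 + 2×210 + 11×103 + 4×125 + 2×283 = 396 + 420 + 1133 + 500 + 566 = 3015
ΣP(Year 1)·Q(Year 1) = 3×145 + 2×212 + 11×101 + 4×106 + 2×294 = 435 + 424 + 1111 + 424 + 588 = 2982
Index = 3015 / 2982 × 100 = 101.1066

101.1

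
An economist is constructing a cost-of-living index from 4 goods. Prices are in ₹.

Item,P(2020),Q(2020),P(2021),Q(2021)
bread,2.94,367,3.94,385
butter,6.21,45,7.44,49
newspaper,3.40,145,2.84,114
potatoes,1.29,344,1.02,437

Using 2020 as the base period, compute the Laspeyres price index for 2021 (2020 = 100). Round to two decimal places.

Laspeyres price index uses base-period quantities as weights.
ΣP(2021)·Q(2020) = 3.94×367 + 7.44×45 + 2.84×145 + 1.02×344 = 1445.98 + 334.8 + 411.8 + 350.88 = 2543.46
ΣP(2020)·Q(2020) = 2.94×367 + 6.21×45 + 3.40×145 + 1.29×344 = 1078.98 + 279.45 + 493 + 443.76 = 2295.19
Index = 2543.46 / 2295.19 × 100 = 110.8170

110.82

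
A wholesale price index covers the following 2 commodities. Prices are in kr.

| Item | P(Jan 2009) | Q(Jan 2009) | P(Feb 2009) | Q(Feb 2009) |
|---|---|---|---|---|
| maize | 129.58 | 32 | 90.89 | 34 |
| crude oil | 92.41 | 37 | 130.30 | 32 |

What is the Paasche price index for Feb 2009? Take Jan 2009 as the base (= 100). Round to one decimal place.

98.6

Paasche price index uses current-period quantities as weights.
ΣP(Feb 2009)·Q(Feb 2009) = 90.89×34 + 130.30×32 = 3090.26 + 4169.6 = 7259.86
ΣP(Jan 2009)·Q(Feb 2009) = 129.58×34 + 92.41×32 = 4405.72 + 2957.12 = 7362.84
Index = 7259.86 / 7362.84 × 100 = 98.6014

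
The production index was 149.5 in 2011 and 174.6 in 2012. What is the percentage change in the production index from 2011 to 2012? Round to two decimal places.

Change = (174.6 − 149.5) / 149.5 × 100
       = 25.1 / 149.5 × 100 = 16.7893%

16.79%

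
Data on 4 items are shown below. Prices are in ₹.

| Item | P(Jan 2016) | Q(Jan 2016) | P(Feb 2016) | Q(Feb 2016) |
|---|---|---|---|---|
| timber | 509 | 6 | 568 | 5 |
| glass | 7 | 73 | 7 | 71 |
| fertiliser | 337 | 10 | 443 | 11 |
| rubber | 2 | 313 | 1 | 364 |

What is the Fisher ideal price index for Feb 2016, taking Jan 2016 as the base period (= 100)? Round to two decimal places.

Laspeyres component (base-period weights):
ΣP(Feb 2016)Q(Jan 2016) = 568×6 + 7×73 + 443×10 + 1×313 = 3408 + 511 + 4430 + 313 = 8662
ΣP(Jan 2016)Q(Jan 2016) = 509×6 + 7×73 + 337×10 + 2×313 = 3054 + 511 + 3370 + 626 = 7561
L = 8662 / 7561 × 100 = 114.5616
Paasche component (current-period weights):
ΣP(Feb 2016)Q(Feb 2016) = 568×5 + 7×71 + 443×11 + 1×364 = 2840 + 497 + 4873 + 364 = 8574
ΣP(Jan 2016)Q(Feb 2016) = 509×5 + 7×71 + 337×11 + 2×364 = 2545 + 497 + 3707 + 728 = 7477
P = 8574 / 7477 × 100 = 114.6717
Fisher = √(L × P) = √(114.5616 × 114.6717) = 114.6166

114.62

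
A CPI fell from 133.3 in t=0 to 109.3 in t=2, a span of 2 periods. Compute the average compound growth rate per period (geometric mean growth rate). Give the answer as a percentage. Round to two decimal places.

-9.45%

Growth factor = (109.3/133.3)^(1/2) = (0.819955)^(1/2) = 0.905514
Growth rate = 0.905514 − 1 = -0.094486 = -9.4486%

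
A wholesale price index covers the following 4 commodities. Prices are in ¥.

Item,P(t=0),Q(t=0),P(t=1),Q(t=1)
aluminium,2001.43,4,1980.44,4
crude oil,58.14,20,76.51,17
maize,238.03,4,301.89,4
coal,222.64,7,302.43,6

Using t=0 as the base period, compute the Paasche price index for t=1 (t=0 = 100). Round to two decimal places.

108.53

Paasche price index uses current-period quantities as weights.
ΣP(t=1)·Q(t=1) = 1980.44×4 + 76.51×17 + 301.89×4 + 302.43×6 = 7921.76 + 1300.67 + 1207.56 + 1814.58 = 12244.57
ΣP(t=0)·Q(t=1) = 2001.43×4 + 58.14×17 + 238.03×4 + 222.64×6 = 8005.72 + 988.38 + 952.12 + 1335.84 = 11282.06
Index = 12244.57 / 11282.06 × 100 = 108.5313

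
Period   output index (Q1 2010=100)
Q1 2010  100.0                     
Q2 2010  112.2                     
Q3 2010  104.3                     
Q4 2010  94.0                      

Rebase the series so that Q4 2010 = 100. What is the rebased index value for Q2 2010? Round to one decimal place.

119.4

Rebased(Q2 2010) = 112.2 / 94.0 × 100 = 119.3617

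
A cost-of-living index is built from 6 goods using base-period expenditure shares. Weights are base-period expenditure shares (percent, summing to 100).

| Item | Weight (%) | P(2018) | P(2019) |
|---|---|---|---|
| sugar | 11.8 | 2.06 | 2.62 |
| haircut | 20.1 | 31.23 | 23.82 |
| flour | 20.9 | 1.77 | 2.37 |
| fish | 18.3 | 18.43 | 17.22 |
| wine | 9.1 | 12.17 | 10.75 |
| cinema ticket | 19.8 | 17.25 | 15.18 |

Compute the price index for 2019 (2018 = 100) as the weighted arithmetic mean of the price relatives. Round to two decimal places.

sugar: 11.8 × (2.62/2.06) = 11.8 × 1.271845 = 15.0078
haircut: 20.1 × (23.82/31.23) = 20.1 × 0.762728 = 15.3308
flour: 20.9 × (2.37/1.77) = 20.9 × 1.338983 = 27.9847
fish: 18.3 × (17.22/18.43) = 18.3 × 0.934346 = 17.0985
wine: 9.1 × (10.75/12.17) = 9.1 × 0.883320 = 8.0382
cinema ticket: 19.8 × (15.18/17.25) = 19.8 × 0.880000 = 17.4240
Index = Σ wᵢ·(p₁ᵢ/p₀ᵢ) = 15.0078 + 15.3308 + 27.9847 + 17.0985 + 8.0382 + 17.4240 = 100.8841

100.88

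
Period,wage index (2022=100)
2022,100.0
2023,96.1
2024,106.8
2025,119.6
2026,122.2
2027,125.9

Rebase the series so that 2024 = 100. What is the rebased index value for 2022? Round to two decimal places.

Rebased(2022) = 100.0 / 106.8 × 100 = 93.6330

93.63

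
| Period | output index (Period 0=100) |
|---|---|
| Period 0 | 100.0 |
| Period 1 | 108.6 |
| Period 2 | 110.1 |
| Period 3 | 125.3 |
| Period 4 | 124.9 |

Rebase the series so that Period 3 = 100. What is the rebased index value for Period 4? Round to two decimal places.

99.68

Rebased(Period 4) = 124.9 / 125.3 × 100 = 99.6808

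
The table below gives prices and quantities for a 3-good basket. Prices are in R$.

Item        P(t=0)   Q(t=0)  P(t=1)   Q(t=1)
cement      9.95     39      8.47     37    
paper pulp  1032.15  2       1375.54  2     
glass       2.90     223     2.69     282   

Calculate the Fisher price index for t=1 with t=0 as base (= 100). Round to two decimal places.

Laspeyres component (base-period weights):
ΣP(t=1)Q(t=0) = 8.47×39 + 1375.54×2 + 2.69×223 = 330.33 + 2751.08 + 599.87 = 3681.28
ΣP(t=0)Q(t=0) = 9.95×39 + 1032.15×2 + 2.90×223 = 388.05 + 2064.3 + 646.7 = 3099.05
L = 3681.28 / 3099.05 × 100 = 118.7874
Paasche component (current-period weights):
ΣP(t=1)Q(t=1) = 8.47×37 + 1375.54×2 + 2.69×282 = 313.39 + 2751.08 + 758.58 = 3823.05
ΣP(t=0)Q(t=1) = 9.95×37 + 1032.15×2 + 2.90×282 = 368.15 + 2064.3 + 817.8 = 3250.25
P = 3823.05 / 3250.25 × 100 = 117.6233
Fisher = √(L × P) = √(118.7874 × 117.6233) = 118.2039

118.20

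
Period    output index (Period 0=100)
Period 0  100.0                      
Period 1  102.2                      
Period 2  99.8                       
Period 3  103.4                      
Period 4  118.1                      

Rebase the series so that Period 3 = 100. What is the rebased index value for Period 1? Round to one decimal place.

Rebased(Period 1) = 102.2 / 103.4 × 100 = 98.8395

98.8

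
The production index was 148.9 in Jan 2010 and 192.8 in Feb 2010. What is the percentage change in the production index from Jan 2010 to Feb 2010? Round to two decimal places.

Change = (192.8 − 148.9) / 148.9 × 100
       = 43.9 / 148.9 × 100 = 29.4829%

29.48%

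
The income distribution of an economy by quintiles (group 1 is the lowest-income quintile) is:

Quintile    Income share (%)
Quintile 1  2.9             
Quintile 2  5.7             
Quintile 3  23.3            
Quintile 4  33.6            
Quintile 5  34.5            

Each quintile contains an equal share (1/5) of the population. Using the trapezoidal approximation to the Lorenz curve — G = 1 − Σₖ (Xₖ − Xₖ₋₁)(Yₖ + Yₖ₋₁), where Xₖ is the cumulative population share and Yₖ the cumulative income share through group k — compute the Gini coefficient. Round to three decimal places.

0.364

Cumulative income shares Yₖ: 0.0290, 0.0860, 0.3190, 0.6550, 1.0000
Σ (Xₖ−Xₖ₋₁)(Yₖ+Yₖ₋₁) = (1/5)(0.0290+0.0000) + (1/5)(0.0860+0.0290) + (1/5)(0.3190+0.0860) + (1/5)(0.6550+0.3190) + (1/5)(1.0000+0.6550)
  = 0.0058 + 0.0230 + 0.0810 + 0.1948 + 0.3310 = 0.6356
G = 1 − 0.6356 = 0.3644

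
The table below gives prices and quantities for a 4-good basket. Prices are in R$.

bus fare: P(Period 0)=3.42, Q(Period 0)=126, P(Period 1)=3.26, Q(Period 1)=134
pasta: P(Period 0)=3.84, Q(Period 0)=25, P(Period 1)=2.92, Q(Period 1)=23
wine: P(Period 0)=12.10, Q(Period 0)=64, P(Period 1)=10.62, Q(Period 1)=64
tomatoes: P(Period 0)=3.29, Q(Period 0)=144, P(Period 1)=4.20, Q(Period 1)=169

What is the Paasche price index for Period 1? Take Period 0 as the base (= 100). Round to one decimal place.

100.9

Paasche price index uses current-period quantities as weights.
ΣP(Period 1)·Q(Period 1) = 3.26×134 + 2.92×23 + 10.62×64 + 4.20×169 = 436.84 + 67.16 + 679.68 + 709.8 = 1893.48
ΣP(Period 0)·Q(Period 1) = 3.42×134 + 3.84×23 + 12.10×64 + 3.29×169 = 458.28 + 88.32 + 774.4 + 556.01 = 1877.01
Index = 1893.48 / 1877.01 × 100 = 100.8775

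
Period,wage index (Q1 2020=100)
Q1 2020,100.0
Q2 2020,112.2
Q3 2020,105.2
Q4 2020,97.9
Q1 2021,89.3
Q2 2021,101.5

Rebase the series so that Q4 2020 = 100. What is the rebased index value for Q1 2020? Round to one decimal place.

102.1

Rebased(Q1 2020) = 100.0 / 97.9 × 100 = 102.1450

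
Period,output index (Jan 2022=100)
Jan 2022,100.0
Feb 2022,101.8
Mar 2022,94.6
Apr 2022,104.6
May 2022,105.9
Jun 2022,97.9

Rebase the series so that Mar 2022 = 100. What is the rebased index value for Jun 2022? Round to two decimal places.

103.49

Rebased(Jun 2022) = 97.9 / 94.6 × 100 = 103.4884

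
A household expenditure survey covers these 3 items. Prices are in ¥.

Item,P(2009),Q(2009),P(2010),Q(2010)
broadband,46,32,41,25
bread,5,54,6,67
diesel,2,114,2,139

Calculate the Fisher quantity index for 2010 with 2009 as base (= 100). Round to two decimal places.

90.48

Laspeyres component (base-period weights):
ΣP(2009)Q(2010) = 46×25 + 5×67 + 2×139 = 1150 + 335 + 278 = 1763
ΣP(2009)Q(2009) = 46×32 + 5×54 + 2×114 = 1472 + 270 + 228 = 1970
L = 1763 / 1970 × 100 = 89.4924
Paasche component (current-period weights):
ΣP(2010)Q(2010) = 41×25 + 6×67 + 2×139 = 1025 + 402 + 278 = 1705
ΣP(2010)Q(2009) = 41×32 + 6×54 + 2×114 = 1312 + 324 + 228 = 1864
P = 1705 / 1864 × 100 = 91.4700
Fisher = √(L × P) = √(89.4924 × 91.4700) = 90.4758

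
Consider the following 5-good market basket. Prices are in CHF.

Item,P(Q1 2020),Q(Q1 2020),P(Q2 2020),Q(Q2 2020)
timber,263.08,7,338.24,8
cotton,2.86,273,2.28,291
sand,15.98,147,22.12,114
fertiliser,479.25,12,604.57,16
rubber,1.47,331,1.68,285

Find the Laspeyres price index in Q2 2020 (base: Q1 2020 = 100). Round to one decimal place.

Laspeyres price index uses base-period quantities as weights.
ΣP(Q2 2020)·Q(Q1 2020) = 338.24×7 + 2.28×273 + 22.12×147 + 604.57×12 + 1.68×331 = 2367.68 + 622.44 + 3251.64 + 7254.84 + 556.08 = 14052.68
ΣP(Q1 2020)·Q(Q1 2020) = 263.08×7 + 2.86×273 + 15.98×147 + 479.25×12 + 1.47×331 = 1841.56 + 780.78 + 2349.06 + 5751 + 486.57 = 11208.97
Index = 14052.68 / 11208.97 × 100 = 125.3699

125.4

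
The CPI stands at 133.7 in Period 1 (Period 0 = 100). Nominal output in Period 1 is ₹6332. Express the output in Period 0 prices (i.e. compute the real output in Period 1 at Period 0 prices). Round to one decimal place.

Real = Nominal ÷ (Index/100) = 6332 ÷ (133.7/100)
     = 6332 ÷ 1.337 = 4735.9761

4736.0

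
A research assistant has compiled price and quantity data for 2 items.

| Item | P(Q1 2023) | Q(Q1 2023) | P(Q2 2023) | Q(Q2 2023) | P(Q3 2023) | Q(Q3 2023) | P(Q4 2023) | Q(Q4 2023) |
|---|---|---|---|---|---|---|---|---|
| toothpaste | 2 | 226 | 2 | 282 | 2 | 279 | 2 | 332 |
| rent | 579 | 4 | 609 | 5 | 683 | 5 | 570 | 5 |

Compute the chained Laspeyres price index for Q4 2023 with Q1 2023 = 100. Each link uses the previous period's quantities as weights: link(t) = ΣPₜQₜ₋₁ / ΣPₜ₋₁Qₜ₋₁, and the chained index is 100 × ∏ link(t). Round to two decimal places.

98.67

Link Q1 2023→Q2 2023:
ΣP(Q2 2023)Q(Q1 2023) = 2×226 + 609×4 = 452 + 2436 = 2888
ΣP(Q1 2023)Q(Q1 2023) = 2×226 + 579×4 = 452 + 2316 = 2768
link = 2888/2768 = 1.043353
Link Q2 2023→Q3 2023:
ΣP(Q3 2023)Q(Q2 2023) = 2×282 + 683×5 = 564 + 3415 = 3979
ΣP(Q2 2023)Q(Q2 2023) = 2×282 + 609×5 = 564 + 3045 = 3609
link = 3979/3609 = 1.102521
Link Q3 2023→Q4 2023:
ΣP(Q4 2023)Q(Q3 2023) = 2×279 + 570×5 = 558 + 2850 = 3408
ΣP(Q3 2023)Q(Q3 2023) = 2×279 + 683×5 = 558 + 3415 = 3973
link = 3408/3973 = 0.857790
Chained index = 100 × 1.043353 × 1.102521 × 0.857790 = 98.6732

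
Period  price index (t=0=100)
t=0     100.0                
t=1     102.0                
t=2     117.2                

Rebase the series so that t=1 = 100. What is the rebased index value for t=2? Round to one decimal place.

Rebased(t=2) = 117.2 / 102.0 × 100 = 114.9020

114.9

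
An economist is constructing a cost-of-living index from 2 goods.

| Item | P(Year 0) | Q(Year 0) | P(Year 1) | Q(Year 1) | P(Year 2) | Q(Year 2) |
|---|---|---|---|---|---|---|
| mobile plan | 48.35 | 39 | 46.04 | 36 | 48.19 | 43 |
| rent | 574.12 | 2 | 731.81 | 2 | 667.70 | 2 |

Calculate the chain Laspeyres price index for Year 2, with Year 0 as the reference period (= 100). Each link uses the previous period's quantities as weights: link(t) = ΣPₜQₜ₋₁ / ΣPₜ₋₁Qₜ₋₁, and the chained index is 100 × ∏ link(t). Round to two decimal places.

Link Year 0→Year 1:
ΣP(Year 1)Q(Year 0) = 46.04×39 + 731.81×2 = 1795.56 + 1463.62 = 3259.18
ΣP(Year 0)Q(Year 0) = 48.35×39 + 574.12×2 = 1885.65 + 1148.24 = 3033.89
link = 3259.18/3033.89 = 1.074258
Link Year 1→Year 2:
ΣP(Year 2)Q(Year 1) = 48.19×36 + 667.70×2 = 1734.84 + 1335.4 = 3070.24
ΣP(Year 1)Q(Year 1) = 46.04×36 + 731.81×2 = 1657.44 + 1463.62 = 3121.06
link = 3070.24/3121.06 = 0.983717
Chained index = 100 × 1.074258 × 0.983717 = 105.6766

105.68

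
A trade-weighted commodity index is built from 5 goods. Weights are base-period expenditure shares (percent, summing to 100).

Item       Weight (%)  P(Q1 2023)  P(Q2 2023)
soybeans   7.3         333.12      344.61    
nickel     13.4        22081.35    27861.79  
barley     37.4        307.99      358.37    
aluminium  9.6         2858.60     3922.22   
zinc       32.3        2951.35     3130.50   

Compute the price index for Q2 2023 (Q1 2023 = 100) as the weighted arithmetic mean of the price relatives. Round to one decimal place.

115.4

soybeans: 7.3 × (344.61/333.12) = 7.3 × 1.034492 = 7.5518
nickel: 13.4 × (27861.79/22081.35) = 13.4 × 1.261779 = 16.9078
barley: 37.4 × (358.37/307.99) = 37.4 × 1.163577 = 43.5178
aluminium: 9.6 × (3922.22/2858.60) = 9.6 × 1.372077 = 13.1719
zinc: 32.3 × (3130.50/2951.35) = 32.3 × 1.060701 = 34.2606
Index = Σ wᵢ·(p₁ᵢ/p₀ᵢ) = 7.5518 + 16.9078 + 43.5178 + 13.1719 + 34.2606 = 115.4100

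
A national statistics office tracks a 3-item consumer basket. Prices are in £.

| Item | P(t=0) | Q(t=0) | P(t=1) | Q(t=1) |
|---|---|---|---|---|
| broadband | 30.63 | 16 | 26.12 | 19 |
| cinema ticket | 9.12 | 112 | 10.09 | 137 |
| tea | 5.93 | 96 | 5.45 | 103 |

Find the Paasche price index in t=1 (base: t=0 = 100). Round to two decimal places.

99.91

Paasche price index uses current-period quantities as weights.
ΣP(t=1)·Q(t=1) = 26.12×19 + 10.09×137 + 5.45×103 = 496.28 + 1382.33 + 561.35 = 2439.96
ΣP(t=0)·Q(t=1) = 30.63×19 + 9.12×137 + 5.93×103 = 581.97 + 1249.44 + 610.79 = 2442.2
Index = 2439.96 / 2442.2 × 100 = 99.9083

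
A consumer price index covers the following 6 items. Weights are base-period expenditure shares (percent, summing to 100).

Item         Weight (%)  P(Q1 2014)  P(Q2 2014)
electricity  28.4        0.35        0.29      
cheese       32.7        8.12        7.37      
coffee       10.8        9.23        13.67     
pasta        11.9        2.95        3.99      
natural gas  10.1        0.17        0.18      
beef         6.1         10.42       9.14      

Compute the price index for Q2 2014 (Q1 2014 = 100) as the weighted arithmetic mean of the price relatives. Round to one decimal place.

101.3

electricity: 28.4 × (0.29/0.35) = 28.4 × 0.828571 = 23.5314
cheese: 32.7 × (7.37/8.12) = 32.7 × 0.907635 = 29.6797
coffee: 10.8 × (13.67/9.23) = 10.8 × 1.481040 = 15.9952
pasta: 11.9 × (3.99/2.95) = 11.9 × 1.352542 = 16.0953
natural gas: 10.1 × (0.18/0.17) = 10.1 × 1.058824 = 10.6941
beef: 6.1 × (9.14/10.42) = 6.1 × 0.877159 = 5.3507
Index = Σ wᵢ·(p₁ᵢ/p₀ᵢ) = 23.5314 + 29.6797 + 15.9952 + 16.0953 + 10.6941 + 5.3507 = 101.3464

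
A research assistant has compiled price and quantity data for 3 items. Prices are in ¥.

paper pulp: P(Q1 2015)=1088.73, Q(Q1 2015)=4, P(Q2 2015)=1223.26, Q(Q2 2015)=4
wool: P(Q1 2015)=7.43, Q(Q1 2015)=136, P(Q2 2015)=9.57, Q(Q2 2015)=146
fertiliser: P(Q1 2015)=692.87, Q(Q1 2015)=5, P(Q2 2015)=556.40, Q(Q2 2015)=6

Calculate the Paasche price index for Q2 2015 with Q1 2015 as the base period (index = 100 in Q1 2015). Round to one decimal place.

Paasche price index uses current-period quantities as weights.
ΣP(Q2 2015)·Q(Q2 2015) = 1223.26×4 + 9.57×146 + 556.40×6 = 4893.04 + 1397.22 + 3338.4 = 9628.66
ΣP(Q1 2015)·Q(Q2 2015) = 1088.73×4 + 7.43×146 + 692.87×6 = 4354.92 + 1084.78 + 4157.22 = 9596.92
Index = 9628.66 / 9596.92 × 100 = 100.3307

100.3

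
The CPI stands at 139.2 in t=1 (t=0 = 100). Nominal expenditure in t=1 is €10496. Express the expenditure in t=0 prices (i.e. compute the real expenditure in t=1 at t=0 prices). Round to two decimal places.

Real = Nominal ÷ (Index/100) = 10496 ÷ (139.2/100)
     = 10496 ÷ 1.392 = 7540.2299

7540.23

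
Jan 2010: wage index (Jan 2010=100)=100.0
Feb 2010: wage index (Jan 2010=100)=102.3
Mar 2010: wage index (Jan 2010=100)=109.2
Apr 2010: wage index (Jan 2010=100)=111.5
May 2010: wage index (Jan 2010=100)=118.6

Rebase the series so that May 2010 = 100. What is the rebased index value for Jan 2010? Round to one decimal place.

Rebased(Jan 2010) = 100.0 / 118.6 × 100 = 84.3170

84.3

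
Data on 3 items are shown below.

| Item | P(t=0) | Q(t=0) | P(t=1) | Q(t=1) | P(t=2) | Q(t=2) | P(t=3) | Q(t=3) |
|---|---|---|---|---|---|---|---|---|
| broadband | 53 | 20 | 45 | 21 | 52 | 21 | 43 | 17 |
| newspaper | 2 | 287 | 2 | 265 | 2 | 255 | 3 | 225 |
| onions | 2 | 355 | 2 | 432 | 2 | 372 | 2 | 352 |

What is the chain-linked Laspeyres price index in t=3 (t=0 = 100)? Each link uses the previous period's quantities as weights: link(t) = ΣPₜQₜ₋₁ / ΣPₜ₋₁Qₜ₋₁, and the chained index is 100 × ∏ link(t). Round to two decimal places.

101.82

Link t=0→t=1:
ΣP(t=1)Q(t=0) = 45×20 + 2×287 + 2×355 = 900 + 574 + 710 = 2184
ΣP(t=0)Q(t=0) = 53×20 + 2×287 + 2×355 = 1060 + 574 + 710 = 2344
link = 2184/2344 = 0.931741
Link t=1→t=2:
ΣP(t=2)Q(t=1) = 52×21 + 2×265 + 2×432 = 1092 + 530 + 864 = 2486
ΣP(t=1)Q(t=1) = 45×21 + 2×265 + 2×432 = 945 + 530 + 864 = 2339
link = 2486/2339 = 1.062847
Link t=2→t=3:
ΣP(t=3)Q(t=2) = 43×21 + 3×255 + 2×372 = 903 + 765 + 744 = 2412
ΣP(t=2)Q(t=2) = 52×21 + 2×255 + 2×372 = 1092 + 510 + 744 = 2346
link = 2412/2346 = 1.028133
Chained index = 100 × 0.931741 × 1.062847 × 1.028133 = 101.8158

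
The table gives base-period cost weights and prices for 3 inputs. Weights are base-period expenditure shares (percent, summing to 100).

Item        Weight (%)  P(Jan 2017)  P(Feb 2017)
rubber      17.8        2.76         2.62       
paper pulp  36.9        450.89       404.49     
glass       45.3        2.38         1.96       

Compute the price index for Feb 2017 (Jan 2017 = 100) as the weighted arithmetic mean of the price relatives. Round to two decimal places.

87.31

rubber: 17.8 × (2.62/2.76) = 17.8 × 0.949275 = 16.8971
paper pulp: 36.9 × (404.49/450.89) = 36.9 × 0.897092 = 33.1027
glass: 45.3 × (1.96/2.38) = 45.3 × 0.823529 = 37.3059
Index = Σ wᵢ·(p₁ᵢ/p₀ᵢ) = 16.8971 + 33.1027 + 37.3059 = 87.3057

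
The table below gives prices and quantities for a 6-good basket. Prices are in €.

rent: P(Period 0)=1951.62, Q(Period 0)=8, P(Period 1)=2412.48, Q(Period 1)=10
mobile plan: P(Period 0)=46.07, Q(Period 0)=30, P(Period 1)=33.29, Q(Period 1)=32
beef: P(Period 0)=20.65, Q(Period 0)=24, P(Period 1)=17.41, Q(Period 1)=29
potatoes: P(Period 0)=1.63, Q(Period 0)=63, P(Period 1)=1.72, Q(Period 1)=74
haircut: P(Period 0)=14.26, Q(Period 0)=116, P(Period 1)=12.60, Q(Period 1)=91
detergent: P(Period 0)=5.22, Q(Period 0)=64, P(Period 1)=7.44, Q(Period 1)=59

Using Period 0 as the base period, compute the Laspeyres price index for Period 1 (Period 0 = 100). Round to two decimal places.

Laspeyres price index uses base-period quantities as weights.
ΣP(Period 1)·Q(Period 0) = 2412.48×8 + 33.29×30 + 17.41×24 + 1.72×63 + 12.60×116 + 7.44×64 = 19299.84 + 998.7 + 417.84 + 108.36 + 1461.6 + 476.16 = 22762.5
ΣP(Period 0)·Q(Period 0) = 1951.62×8 + 46.07×30 + 20.65×24 + 1.63×63 + 14.26×116 + 5.22×64 = 15612.96 + 1382.1 + 495.6 + 102.69 + 1654.16 + 334.08 = 19581.59
Index = 22762.5 / 19581.59 × 100 = 116.2444

116.24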